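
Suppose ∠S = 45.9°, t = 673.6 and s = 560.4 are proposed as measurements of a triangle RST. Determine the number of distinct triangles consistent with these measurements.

t·sin S = 673.6·sin(45.9°) ≈ 483.7.
Since t sin S < s < t (483.7 < 560.4 < 673.6), two triangles exist.

2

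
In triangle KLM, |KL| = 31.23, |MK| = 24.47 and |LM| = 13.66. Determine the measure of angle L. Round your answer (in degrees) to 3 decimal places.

∠L ≈ 48.699°

By the law of cosines, cos L = (|KL|² + |LM|² − |MK|²) / (2·|KL|·|LM|) ≈ 0.66002, so ∠L ≈ 48.70°.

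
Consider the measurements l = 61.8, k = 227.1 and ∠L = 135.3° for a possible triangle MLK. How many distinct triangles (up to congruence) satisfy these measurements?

0

k·sin L = 227.1·sin(135.3°) ≈ 159.7.
Since ∠L is not acute, a triangle exists only if l > k; here l ≤ k, so there is no triangle.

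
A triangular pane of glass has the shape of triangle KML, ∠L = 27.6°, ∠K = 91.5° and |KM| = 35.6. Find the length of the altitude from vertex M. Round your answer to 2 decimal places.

The third angle is ∠M = 180° − ∠L − ∠K = 60.90°.
Law of sines: |ML| = |KM|·sin K/sin L ≈ 76.814.
Law of sines: |LK| = |KM|·sin M/sin L ≈ 67.141.
Area = ½·|KM|·|ML|·sin M ≈ 1194.7.
The altitude from M has length 2·area/|LK| ≈ 35.588.

h_M ≈ 35.59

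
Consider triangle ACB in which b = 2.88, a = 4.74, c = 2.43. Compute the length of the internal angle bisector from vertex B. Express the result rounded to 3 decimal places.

3.108

By the law of cosines, cos B = (a² + c² − b²) / (2·a·c) ≈ 0.87158, so ∠B ≈ 29.36°.
The bisector from B has length 2·a·c·cos(∠B/2)/(a+c) ≈ 3.108.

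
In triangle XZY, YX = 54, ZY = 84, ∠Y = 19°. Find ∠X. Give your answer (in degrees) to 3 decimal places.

By the law of cosines, XZ² = ZY² + YX² − 2·ZY·YX·cos Y = 1394.3, so XZ ≈ 37.34.
Law of cosines again: cos X = (YX² + XZ² − ZY²)/(2·YX·XZ) ≈ -0.68087, so ∠X ≈ 132.91°.

132.912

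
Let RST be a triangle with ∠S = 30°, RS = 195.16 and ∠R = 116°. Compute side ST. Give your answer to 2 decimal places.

The third angle is ∠T = 180° − ∠R − ∠S = 34.00°.
Law of sines: ST = RS·sin R/sin T ≈ 313.68.

313.68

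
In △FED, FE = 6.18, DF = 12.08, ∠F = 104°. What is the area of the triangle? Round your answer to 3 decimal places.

36.218

Area = ½·DF·FE·sin F ≈ 36.218.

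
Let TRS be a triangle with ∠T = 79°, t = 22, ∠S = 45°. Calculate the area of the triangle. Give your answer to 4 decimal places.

144.5200

The third angle is ∠R = 180° − ∠S − ∠T = 56.00°.
Law of sines: r = t·sin R/sin T ≈ 18.58.
Law of sines: s = t·sin S/sin T ≈ 15.848.
Area = ½·t·r·sin S ≈ 144.52.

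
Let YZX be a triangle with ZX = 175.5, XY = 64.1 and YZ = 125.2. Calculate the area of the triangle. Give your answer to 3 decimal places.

2918.283

Semiperimeter s = (175.5 + 64.1 + 125.2)/2 = 182.4.
Heron's formula: area = √(182.4·6.9·118.3·57.2) ≈ 2918.3.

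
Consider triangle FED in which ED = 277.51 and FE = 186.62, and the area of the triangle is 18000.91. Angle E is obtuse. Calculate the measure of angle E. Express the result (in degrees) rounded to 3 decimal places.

From area = ½·FE·ED·sin E, we get sin E = 2·area/(FE·ED) ≈ 0.69516.
Taking the obtuse solution, ∠E ≈ 135.96°.

135.960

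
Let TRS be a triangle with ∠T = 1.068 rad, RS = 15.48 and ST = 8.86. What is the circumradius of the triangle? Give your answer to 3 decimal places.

8.833

Law of sines: sin R = ST·sin T/RS ≈ 0.50152.
Since RS ≥ ST, only the acute value applies: ∠R ≈ 0.525 rad.
Then ∠S = π − ∠T − ∠R ≈ 1.548 rad.
Law of sines gives TR = RS·sin S/sin T ≈ 17.662.
Circumradius = RS/(2 sin T) ≈ 8.8332.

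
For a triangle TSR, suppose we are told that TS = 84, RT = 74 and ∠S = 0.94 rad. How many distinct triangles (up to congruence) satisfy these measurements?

TS·sin S = 84·sin(0.94 rad) ≈ 67.83.
Since TS sin S < RT < TS (67.83 < 74 < 84), two triangles exist.

2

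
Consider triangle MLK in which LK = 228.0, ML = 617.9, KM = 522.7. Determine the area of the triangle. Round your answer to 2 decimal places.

57883.29

Semiperimeter s = (228 + 522.7 + 617.9)/2 = 684.3.
Heron's formula: area = √(684.3·456.3·161.6·66.4) ≈ 57883.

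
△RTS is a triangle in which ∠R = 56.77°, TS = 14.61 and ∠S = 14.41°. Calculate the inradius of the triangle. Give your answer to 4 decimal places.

The third angle is ∠T = 180° − ∠S − ∠R = 108.82°.
Law of sines: SR = TS·sin T/sin R ≈ 16.532.
Law of sines: RT = TS·sin S/sin R ≈ 4.3466.
Area = ½·TS·SR·sin S ≈ 30.054.
Semiperimeter s = (14.61+16.532+4.3466)/2 = 17.744.
Inradius = area/s = 30.054/17.744 ≈ 1.6937.

r ≈ 1.6937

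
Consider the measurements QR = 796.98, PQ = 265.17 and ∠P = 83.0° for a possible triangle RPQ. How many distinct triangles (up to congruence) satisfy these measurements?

1

PQ·sin P = 265.17·sin(83.0°) ≈ 263.2.
Since QR ≥ PQ, exactly one triangle exists.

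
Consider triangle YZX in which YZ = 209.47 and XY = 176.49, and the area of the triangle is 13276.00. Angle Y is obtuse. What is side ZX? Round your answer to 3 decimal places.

From area = ½·XY·YZ·sin Y, we get sin Y = 2·area/(XY·YZ) ≈ 0.71822.
Taking the obtuse solution, ∠Y ≈ 2.340 rad.
Law of cosines then gives ZX ≈ 355.63.

355.632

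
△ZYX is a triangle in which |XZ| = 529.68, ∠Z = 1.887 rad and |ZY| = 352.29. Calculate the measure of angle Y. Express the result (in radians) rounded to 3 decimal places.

By the law of cosines, |YX|² = |XZ|² + |ZY|² − 2·|XZ|·|ZY|·cos Z = 5.2072e+05, so |YX| ≈ 721.61.
Law of cosines again: cos Y = (|ZY|² + |YX|² − |XZ|²)/(2·|ZY|·|YX|) ≈ 0.71645, so ∠Y ≈ 0.772 rad.

∠Y ≈ 0.772 rad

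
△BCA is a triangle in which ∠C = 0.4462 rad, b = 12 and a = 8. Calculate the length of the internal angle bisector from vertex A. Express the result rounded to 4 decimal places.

By the law of cosines, c² = a² + b² − 2·a·b·cos C = 34.798, so c ≈ 5.899.
Law of cosines again: cos A = (b² + c² − a²)/(2·b·c) ≈ 0.81086, so ∠A ≈ 0.6252 rad.
The bisector from A has length 2·b·c·cos(∠A/2)/(b+c) ≈ 7.5264.

t_A ≈ 7.5264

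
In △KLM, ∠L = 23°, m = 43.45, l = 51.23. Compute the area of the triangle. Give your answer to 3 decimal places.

Law of sines: sin M = m·sin L/l ≈ 0.33139.
Since l ≥ m, only the acute value applies: ∠M ≈ 19.35°.
Then ∠K = 180° − ∠L − ∠M ≈ 137.65°.
Law of sines gives k = l·sin K/sin L ≈ 88.331.
Area = ½·l·m·sin K ≈ 749.81.

area ≈ 749.810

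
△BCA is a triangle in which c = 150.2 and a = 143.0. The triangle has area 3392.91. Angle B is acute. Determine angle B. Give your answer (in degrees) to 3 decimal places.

From area = ½·c·a·sin B, we get sin B = 2·area/(c·a) ≈ 0.31593.
Taking the acute solution, ∠B ≈ 18.42°.

∠B ≈ 18.417°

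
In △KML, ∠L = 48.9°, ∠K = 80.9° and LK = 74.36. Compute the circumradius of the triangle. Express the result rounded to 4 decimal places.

R ≈ 48.3936

The third angle is ∠M = 180° − ∠L − ∠K = 50.20°.
Law of sines: ML = LK·sin K/sin M ≈ 95.569.
Law of sines: KM = LK·sin L/sin M ≈ 72.935.
Circumradius = LK/(2 sin M) ≈ 48.394.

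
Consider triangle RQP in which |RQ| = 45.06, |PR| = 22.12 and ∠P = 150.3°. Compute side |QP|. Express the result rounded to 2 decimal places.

24.49

Law of sines: sin Q = |PR|·sin P/|RQ| ≈ 0.24322.
Since |RQ| ≥ |PR|, only the acute value applies: ∠Q ≈ 14.08°.
Then ∠R = 180° − ∠P − ∠Q ≈ 15.62°.
Law of sines gives |QP| = |RQ|·sin R/sin P ≈ 24.493.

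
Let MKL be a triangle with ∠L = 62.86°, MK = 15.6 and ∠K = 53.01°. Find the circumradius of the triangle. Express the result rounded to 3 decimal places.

The third angle is ∠M = 180° − ∠K − ∠L = 64.13°.
Law of sines: KL = MK·sin M/sin L ≈ 15.773.
Law of sines: LM = MK·sin K/sin L ≈ 14.002.
Circumradius = MK/(2 sin L) ≈ 8.7651.

R ≈ 8.765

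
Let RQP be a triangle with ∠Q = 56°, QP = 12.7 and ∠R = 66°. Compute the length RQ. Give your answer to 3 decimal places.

11.789

The third angle is ∠P = 180° − ∠R − ∠Q = 58.00°.
Law of sines: RQ = QP·sin P/sin R ≈ 11.789.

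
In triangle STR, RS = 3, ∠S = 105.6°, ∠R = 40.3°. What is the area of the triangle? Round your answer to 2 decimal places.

5.00

The third angle is ∠T = 180° − ∠R − ∠S = 34.10°.
Law of sines: TR = RS·sin S/sin T ≈ 5.1539.
Law of sines: ST = RS·sin R/sin T ≈ 3.461.
Area = ½·RS·TR·sin R ≈ 5.0003.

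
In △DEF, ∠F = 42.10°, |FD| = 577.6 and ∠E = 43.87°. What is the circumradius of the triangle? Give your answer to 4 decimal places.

The third angle is ∠D = 180° − ∠E − ∠F = 94.03°.
Law of sines: |EF| = |FD|·sin D/sin E ≈ 831.39.
Law of sines: |DE| = |FD|·sin F/sin E ≈ 558.77.
Circumradius = |FD|/(2 sin E) ≈ 416.72.

416.7241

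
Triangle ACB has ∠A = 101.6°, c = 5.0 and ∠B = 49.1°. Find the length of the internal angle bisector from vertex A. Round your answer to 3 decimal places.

t_A ≈ 3.836

The third angle is ∠C = 180° − ∠B − ∠A = 29.30°.
Law of sines: a = c·sin A/sin C ≈ 10.008.
Law of sines: b = c·sin B/sin C ≈ 7.7225.
The bisector from A has length 2·c·b·cos(∠A/2)/(c+b) ≈ 3.8364.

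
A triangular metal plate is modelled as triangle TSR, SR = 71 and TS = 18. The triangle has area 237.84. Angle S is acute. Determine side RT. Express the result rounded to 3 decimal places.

54.705

From area = ½·TS·SR·sin S, we get sin S = 2·area/(TS·SR) ≈ 0.37221.
Taking the acute solution, ∠S ≈ 21.85°.
Law of cosines then gives RT ≈ 54.705.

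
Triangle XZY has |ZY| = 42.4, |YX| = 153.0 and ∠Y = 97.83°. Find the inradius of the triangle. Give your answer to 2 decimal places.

r ≈ 17.87

By the law of cosines, |XZ|² = |ZY|² + |YX|² − 2·|ZY|·|YX|·cos Y = 26974, so |XZ| ≈ 164.24.
Area = ½·|ZY|·|YX|·sin Y ≈ 3213.4.
Semiperimeter s = (42.4+153+164.24)/2 = 179.82.
Inradius = area/s = 3213.4/179.82 ≈ 17.87.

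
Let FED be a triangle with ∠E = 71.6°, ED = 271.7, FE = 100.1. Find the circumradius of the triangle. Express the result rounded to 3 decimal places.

R ≈ 136.060

By the law of cosines, DF² = FE² + ED² − 2·FE·ED·cos E = 66671, so DF ≈ 258.21.
Area = ½·FE·ED·sin E ≈ 12903.
Circumradius = DF/(2 sin E) ≈ 136.06.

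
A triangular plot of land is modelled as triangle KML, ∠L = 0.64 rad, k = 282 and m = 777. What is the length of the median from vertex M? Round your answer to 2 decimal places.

By the law of cosines, l² = k² + m² − 2·k·m·cos L = 3.3175e+05, so l ≈ 575.98.
Median from M: ½√(2·l² + 2·k² − m²) ≈ 233.89.

m_M ≈ 233.89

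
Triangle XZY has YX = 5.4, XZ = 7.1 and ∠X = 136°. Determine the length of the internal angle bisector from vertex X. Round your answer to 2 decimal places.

By the law of cosines, ZY² = YX² + XZ² − 2·YX·XZ·cos X = 134.73, so ZY ≈ 11.607.
The bisector from X has length 2·YX·XZ·cos(∠X/2)/(YX+XZ) ≈ 2.298.

2.30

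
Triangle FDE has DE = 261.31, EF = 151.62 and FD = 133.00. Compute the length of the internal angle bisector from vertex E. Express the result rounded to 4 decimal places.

By the law of cosines, cos E = (DE² + EF² − FD²) / (2·DE·EF) ≈ 0.92861, so ∠E ≈ 0.3802 rad.
The bisector from E has length 2·DE·EF·cos(∠E/2)/(DE+EF) ≈ 188.44.

188.4400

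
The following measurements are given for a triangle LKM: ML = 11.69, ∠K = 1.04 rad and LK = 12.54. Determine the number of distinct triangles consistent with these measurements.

LK·sin K = 12.54·sin(1.04 rad) ≈ 10.81.
Since LK sin K < ML < LK (10.81 < 11.69 < 12.54), two triangles exist.

2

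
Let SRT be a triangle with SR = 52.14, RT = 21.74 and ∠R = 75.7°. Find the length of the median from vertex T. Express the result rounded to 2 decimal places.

By the law of cosines, TS² = SR² + RT² − 2·SR·RT·cos R = 2631.2, so TS ≈ 51.296.
Median from T: ½√(2·RT² + 2·TS² − SR²) ≈ 29.535.

m_T ≈ 29.53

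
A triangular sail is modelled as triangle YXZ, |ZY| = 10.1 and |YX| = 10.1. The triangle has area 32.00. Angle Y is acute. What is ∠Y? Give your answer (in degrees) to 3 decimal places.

∠Y ≈ 38.858°

From area = ½·|ZY|·|YX|·sin Y, we get sin Y = 2·area/(|ZY|·|YX|) ≈ 0.62739.
Taking the acute solution, ∠Y ≈ 38.86°.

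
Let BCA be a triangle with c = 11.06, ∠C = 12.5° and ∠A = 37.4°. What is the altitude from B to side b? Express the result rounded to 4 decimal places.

6.7176

The third angle is ∠B = 180° − ∠C − ∠A = 130.10°.
Law of sines: b = c·sin B/sin C ≈ 39.087.
Law of sines: a = c·sin A/sin C ≈ 31.037.
Area = ½·c·b·sin A ≈ 131.29.
The altitude from B has length 2·area/b ≈ 6.7176.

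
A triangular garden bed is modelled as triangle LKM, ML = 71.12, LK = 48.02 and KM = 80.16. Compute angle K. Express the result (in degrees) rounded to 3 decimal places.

By the law of cosines, cos K = (LK² + KM² − ML²) / (2·LK·KM) ≈ 0.47717, so ∠K ≈ 61.50°.

61.500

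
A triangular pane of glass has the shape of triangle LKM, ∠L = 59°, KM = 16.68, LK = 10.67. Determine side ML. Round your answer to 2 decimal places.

Law of sines: sin M = LK·sin L/KM ≈ 0.54832.
Since KM ≥ LK, only the acute value applies: ∠M ≈ 33.25°.
Then ∠K = 180° − ∠L − ∠M ≈ 87.75°.
Law of sines gives ML = KM·sin K/sin L ≈ 19.444.

19.44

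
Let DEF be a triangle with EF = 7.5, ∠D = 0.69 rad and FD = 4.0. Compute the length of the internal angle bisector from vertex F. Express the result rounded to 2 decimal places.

Law of sines: sin E = FD·sin D/EF ≈ 0.33949.
Since EF ≥ FD, only the acute value applies: ∠E ≈ 0.346 rad.
Then ∠F = π − ∠D − ∠E ≈ 2.105 rad.
Law of sines gives DE = EF·sin F/sin D ≈ 10.14.
The bisector from F has length 2·EF·FD·cos(∠F/2)/(EF+FD) ≈ 2.5842.

2.58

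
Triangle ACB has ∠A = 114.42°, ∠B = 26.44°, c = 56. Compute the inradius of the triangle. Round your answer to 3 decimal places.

The third angle is ∠C = 180° − ∠B − ∠A = 39.14°.
Law of sines: a = c·sin A/sin C ≈ 80.781.
Law of sines: b = c·sin B/sin C ≈ 39.502.
Area = ½·c·a·sin B ≈ 1007.1.
Semiperimeter s = (80.781+56+39.502)/2 = 88.142.
Inradius = area/s = 1007.1/88.142 ≈ 11.426.

r ≈ 11.426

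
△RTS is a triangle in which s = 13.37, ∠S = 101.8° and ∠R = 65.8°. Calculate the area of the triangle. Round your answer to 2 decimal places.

The third angle is ∠T = 180° − ∠S − ∠R = 12.40°.
Law of sines: r = s·sin R/sin S ≈ 12.458.
Law of sines: t = s·sin T/sin S ≈ 2.933.
Area = ½·s·r·sin T ≈ 17.884.

17.88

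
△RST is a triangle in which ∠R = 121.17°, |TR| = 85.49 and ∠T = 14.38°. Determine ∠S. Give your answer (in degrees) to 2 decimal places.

The third angle is ∠S = 180° − ∠T − ∠R = 44.45°.

44.45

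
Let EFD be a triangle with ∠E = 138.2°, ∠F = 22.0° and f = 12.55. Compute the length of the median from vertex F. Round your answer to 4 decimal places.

m_F ≈ 16.5630

The third angle is ∠D = 180° − ∠E − ∠F = 19.80°.
Law of sines: e = f·sin E/sin F ≈ 22.33.
Law of sines: d = f·sin D/sin F ≈ 11.348.
Median from F: ½√(2·d² + 2·e² − f²) ≈ 16.563.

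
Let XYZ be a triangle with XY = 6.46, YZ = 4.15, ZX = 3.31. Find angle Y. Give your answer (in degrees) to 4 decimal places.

By the law of cosines, cos Y = (XY² + YZ² − ZX²) / (2·XY·YZ) ≈ 0.89518, so ∠Y ≈ 26.47°.

26.4679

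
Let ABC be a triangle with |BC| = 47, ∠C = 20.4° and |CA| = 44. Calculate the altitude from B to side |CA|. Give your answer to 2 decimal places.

16.38

By the law of cosines, |AB|² = |BC|² + |CA|² − 2·|BC|·|CA|·cos C = 268.4, so |AB| ≈ 16.383.
Area = ½·|BC|·|CA|·sin C ≈ 360.42.
The altitude from B has length 2·area/|CA| ≈ 16.383.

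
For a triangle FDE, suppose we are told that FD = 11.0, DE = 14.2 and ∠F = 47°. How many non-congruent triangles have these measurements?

FD·sin F = 11.0·sin(47°) ≈ 8.045.
Since DE ≥ FD, exactly one triangle exists.

1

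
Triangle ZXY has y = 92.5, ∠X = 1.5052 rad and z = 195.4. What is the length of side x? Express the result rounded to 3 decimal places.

210.637

By the law of cosines, x² = y² + z² − 2·y·z·cos X = 44368, so x ≈ 210.64.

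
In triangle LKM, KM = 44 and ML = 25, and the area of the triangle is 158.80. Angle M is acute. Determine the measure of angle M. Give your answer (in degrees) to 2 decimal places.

From area = ½·KM·ML·sin M, we get sin M = 2·area/(KM·ML) ≈ 0.28873.
Taking the acute solution, ∠M ≈ 16.78°.

∠M ≈ 16.78°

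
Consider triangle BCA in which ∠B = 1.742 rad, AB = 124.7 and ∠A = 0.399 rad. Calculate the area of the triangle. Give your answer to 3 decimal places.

The third angle is ∠C = π − ∠A − ∠B = 1.001 rad.
Law of sines: CA = AB·sin B/sin C ≈ 145.97.
Law of sines: BC = AB·sin A/sin C ≈ 57.551.
Area = ½·AB·CA·sin A ≈ 3535.8.

3535.821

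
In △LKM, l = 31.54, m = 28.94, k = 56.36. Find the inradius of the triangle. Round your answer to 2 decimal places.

r ≈ 5.29

Semiperimeter s = (31.54 + 56.36 + 28.94)/2 = 58.42.
Heron's formula: area = √(58.42·26.88·2.06·29.48) ≈ 308.81.
Inradius = area/s = 308.81/58.42 ≈ 5.286.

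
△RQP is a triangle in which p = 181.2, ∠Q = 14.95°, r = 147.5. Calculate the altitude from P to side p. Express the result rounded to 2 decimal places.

h_P ≈ 38.05

By the law of cosines, q² = p² + r² − 2·p·r·cos Q = 2945, so q ≈ 54.268.
Area = ½·p·r·sin Q ≈ 3447.5.
The altitude from P has length 2·area/p ≈ 38.051.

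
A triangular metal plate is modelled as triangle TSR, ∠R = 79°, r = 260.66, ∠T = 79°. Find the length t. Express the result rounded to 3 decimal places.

260.660

The third angle is ∠S = 180° − ∠R − ∠T = 22.00°.
Law of sines: t = r·sin T/sin R ≈ 260.66.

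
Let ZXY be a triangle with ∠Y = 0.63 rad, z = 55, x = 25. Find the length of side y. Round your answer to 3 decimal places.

By the law of cosines, y² = z² + x² − 2·z·x·cos Y = 1427.9, so y ≈ 37.788.

37.788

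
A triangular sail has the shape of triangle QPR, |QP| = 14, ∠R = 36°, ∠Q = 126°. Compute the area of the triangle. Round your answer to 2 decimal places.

The third angle is ∠P = 180° − ∠R − ∠Q = 18.00°.
Law of sines: |PR| = |QP|·sin Q/sin R ≈ 19.269.
Law of sines: |RQ| = |QP|·sin P/sin R ≈ 7.3602.
Area = ½·|QP|·|PR|·sin P ≈ 41.682.

area ≈ 41.68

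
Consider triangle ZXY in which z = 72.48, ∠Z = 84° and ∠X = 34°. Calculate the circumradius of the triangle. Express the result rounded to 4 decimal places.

The third angle is ∠Y = 180° − ∠Z − ∠X = 62.00°.
Law of sines: x = z·sin X/sin Z ≈ 40.754.
Law of sines: y = z·sin Y/sin Z ≈ 64.349.
Circumradius = z/(2 sin Z) ≈ 36.44.

36.4396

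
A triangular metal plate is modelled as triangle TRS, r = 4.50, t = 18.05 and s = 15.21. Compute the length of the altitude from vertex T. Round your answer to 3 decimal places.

Semiperimeter p = (18.05 + 4.5 + 15.21)/2 = 18.88.
Heron's formula: area = √(18.88·0.83·14.38·3.67) ≈ 28.758.
The altitude from T has length 2·area/t ≈ 3.1864.

h_T ≈ 3.186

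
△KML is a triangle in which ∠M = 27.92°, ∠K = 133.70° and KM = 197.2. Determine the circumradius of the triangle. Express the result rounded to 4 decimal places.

R ≈ 312.7004

The third angle is ∠L = 180° − ∠K − ∠M = 18.38°.
Law of sines: ML = KM·sin K/sin L ≈ 452.14.
Law of sines: LK = KM·sin M/sin L ≈ 292.84.
Circumradius = KM/(2 sin L) ≈ 312.7.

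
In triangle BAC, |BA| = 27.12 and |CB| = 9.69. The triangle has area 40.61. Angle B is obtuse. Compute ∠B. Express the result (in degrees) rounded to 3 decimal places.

From area = ½·|CB|·|BA|·sin B, we get sin B = 2·area/(|CB|·|BA|) ≈ 0.30906.
Taking the obtuse solution, ∠B ≈ 162.00°.

∠B ≈ 161.997°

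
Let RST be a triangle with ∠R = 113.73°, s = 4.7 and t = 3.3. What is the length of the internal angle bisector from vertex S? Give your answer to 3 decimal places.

4.169

By the law of cosines, r² = s² + t² − 2·s·t·cos R = 45.463, so r ≈ 6.7426.
Law of cosines again: cos S = (t² + r² − s²)/(2·t·r) ≈ 0.76994, so ∠S ≈ 39.65°.
The bisector from S has length 2·t·r·cos(∠S/2)/(t+r) ≈ 4.1686.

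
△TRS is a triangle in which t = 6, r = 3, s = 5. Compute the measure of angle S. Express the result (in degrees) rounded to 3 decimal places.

By the law of cosines, cos S = (t² + r² − s²) / (2·t·r) ≈ 0.55556, so ∠S ≈ 56.25°.

56.251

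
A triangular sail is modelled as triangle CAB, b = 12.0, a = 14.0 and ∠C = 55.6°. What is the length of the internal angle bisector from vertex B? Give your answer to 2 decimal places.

11.65

By the law of cosines, c² = a² + b² − 2·a·b·cos C = 150.17, so c ≈ 12.254.
Law of cosines again: cos B = (c² + a² − b²)/(2·c·a) ≈ 0.58921, so ∠B ≈ 53.90°.
The bisector from B has length 2·c·a·cos(∠B/2)/(c+a) ≈ 11.65.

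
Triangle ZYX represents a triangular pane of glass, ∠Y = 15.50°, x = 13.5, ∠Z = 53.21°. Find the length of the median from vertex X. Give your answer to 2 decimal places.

The third angle is ∠X = 180° − ∠Z − ∠Y = 111.29°.
Law of sines: z = x·sin Z/sin X ≈ 11.603.
Law of sines: y = x·sin Y/sin X ≈ 3.872.
Median from X: ½√(2·z² + 2·y² − x²) ≈ 5.4083.

5.41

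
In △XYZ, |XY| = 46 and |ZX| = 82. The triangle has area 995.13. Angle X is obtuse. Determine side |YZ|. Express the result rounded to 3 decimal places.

From area = ½·|ZX|·|XY|·sin X, we get sin X = 2·area/(|ZX|·|XY|) ≈ 0.52764.
Taking the obtuse solution, ∠X ≈ 148.15°.
Law of cosines then gives |YZ| ≈ 123.48.

123.484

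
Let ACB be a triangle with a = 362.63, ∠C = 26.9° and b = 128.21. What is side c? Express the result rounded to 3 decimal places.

254.978

By the law of cosines, c² = b² + a² − 2·b·a·cos C = 65014, so c ≈ 254.98.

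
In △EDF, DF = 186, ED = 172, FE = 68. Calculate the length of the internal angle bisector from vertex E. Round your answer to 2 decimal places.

By the law of cosines, cos E = (FE² + ED² − DF²) / (2·FE·ED) ≈ -0.01659, so ∠E ≈ 90.95°.
The bisector from E has length 2·FE·ED·cos(∠E/2)/(FE+ED) ≈ 68.345.

t_E ≈ 68.35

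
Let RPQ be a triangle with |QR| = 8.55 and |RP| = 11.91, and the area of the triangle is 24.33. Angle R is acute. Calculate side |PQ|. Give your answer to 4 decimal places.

6.0039

From area = ½·|QR|·|RP|·sin R, we get sin R = 2·area/(|QR|·|RP|) ≈ 0.47785.
Taking the acute solution, ∠R ≈ 28.55°.
Law of cosines then gives |PQ| ≈ 6.0039.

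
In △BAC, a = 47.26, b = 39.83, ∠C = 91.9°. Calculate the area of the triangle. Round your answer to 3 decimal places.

Area = ½·b·a·sin C ≈ 940.67.

area ≈ 940.665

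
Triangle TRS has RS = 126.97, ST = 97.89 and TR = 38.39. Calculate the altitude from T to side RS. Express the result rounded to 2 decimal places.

Semiperimeter s = (126.97 + 97.89 + 38.39)/2 = 131.62.
Heron's formula: area = √(131.62·4.655·33.735·93.235) ≈ 1388.2.
The altitude from T has length 2·area/RS ≈ 21.867.

h_T ≈ 21.87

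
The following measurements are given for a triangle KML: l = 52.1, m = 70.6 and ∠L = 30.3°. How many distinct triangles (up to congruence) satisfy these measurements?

2

m·sin L = 70.6·sin(30.3°) ≈ 35.62.
Since m sin L < l < m (35.62 < 52.1 < 70.6), two triangles exist.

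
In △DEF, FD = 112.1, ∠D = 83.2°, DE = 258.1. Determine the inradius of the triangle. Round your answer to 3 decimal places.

r ≈ 44.950

By the law of cosines, EF² = FD² + DE² − 2·FD·DE·cos D = 72330, so EF ≈ 268.94.
Area = ½·FD·DE·sin D ≈ 14365.
Semiperimeter s = (268.94+112.1+258.1)/2 = 319.57.
Inradius = area/s = 14365/319.57 ≈ 44.95.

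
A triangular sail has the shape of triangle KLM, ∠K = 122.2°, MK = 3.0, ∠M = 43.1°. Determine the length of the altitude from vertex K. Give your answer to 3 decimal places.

2.050

The third angle is ∠L = 180° − ∠M − ∠K = 14.70°.
Law of sines: LM = MK·sin K/sin L ≈ 10.004.
Law of sines: KL = MK·sin M/sin L ≈ 8.0779.
Area = ½·MK·LM·sin M ≈ 10.253.
The altitude from K has length 2·area/LM ≈ 2.0498.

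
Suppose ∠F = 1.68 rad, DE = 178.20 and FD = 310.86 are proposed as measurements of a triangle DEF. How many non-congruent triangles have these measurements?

FD·sin F = 310.86·sin(1.68 rad) ≈ 309.
Since ∠F is not acute, a triangle exists only if DE > FD; here DE ≤ FD, so there is no triangle.

0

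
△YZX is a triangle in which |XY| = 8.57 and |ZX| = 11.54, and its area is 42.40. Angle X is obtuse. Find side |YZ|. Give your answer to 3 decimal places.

17.561

From area = ½·|ZX|·|XY|·sin X, we get sin X = 2·area/(|ZX|·|XY|) ≈ 0.85745.
Taking the obtuse solution, ∠X ≈ 120.97°.
Law of cosines then gives |YZ| ≈ 17.561.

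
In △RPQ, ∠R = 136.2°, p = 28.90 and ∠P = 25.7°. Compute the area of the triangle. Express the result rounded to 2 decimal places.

area ≈ 207.07

The third angle is ∠Q = 180° − ∠R − ∠P = 18.10°.
Law of sines: r = p·sin R/sin P ≈ 46.126.
Law of sines: q = p·sin Q/sin P ≈ 20.704.
Area = ½·p·r·sin Q ≈ 207.07.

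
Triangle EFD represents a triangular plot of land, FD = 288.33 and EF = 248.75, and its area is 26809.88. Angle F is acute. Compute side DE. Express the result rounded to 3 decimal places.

223.032

From area = ½·EF·FD·sin F, we get sin F = 2·area/(EF·FD) ≈ 0.74760.
Taking the acute solution, ∠F ≈ 48.38°.
Law of cosines then gives DE ≈ 223.03.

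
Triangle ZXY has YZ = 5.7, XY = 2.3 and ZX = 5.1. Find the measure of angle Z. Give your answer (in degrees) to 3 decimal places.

By the law of cosines, cos Z = (YZ² + ZX² − XY²) / (2·YZ·ZX) ≈ 0.91520, so ∠Z ≈ 23.77°.

∠Z ≈ 23.765°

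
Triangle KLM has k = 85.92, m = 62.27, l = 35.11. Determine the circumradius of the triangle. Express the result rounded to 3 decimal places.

By the law of cosines, cos K = (l² + m² − k²) / (2·l·m) ≈ -0.51960, so ∠K ≈ 121.31°.
Circumradius = k/(2 sin K) ≈ 50.28.

50.280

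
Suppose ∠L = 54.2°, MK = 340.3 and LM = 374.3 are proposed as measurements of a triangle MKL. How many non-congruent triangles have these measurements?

LM·sin L = 374.3·sin(54.2°) ≈ 303.6.
Since LM sin L < MK < LM (303.6 < 340.3 < 374.3), two triangles exist.

2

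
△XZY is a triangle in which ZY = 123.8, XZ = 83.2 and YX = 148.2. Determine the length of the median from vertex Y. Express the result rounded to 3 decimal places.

130.055

Median from Y: ½√(2·ZY² + 2·YX² − XZ²) ≈ 130.05.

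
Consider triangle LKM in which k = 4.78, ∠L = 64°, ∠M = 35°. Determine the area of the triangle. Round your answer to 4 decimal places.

The third angle is ∠K = 180° − ∠M − ∠L = 81.00°.
Law of sines: l = k·sin L/sin K ≈ 4.3498.
Law of sines: m = k·sin M/sin K ≈ 2.7759.
Area = ½·k·l·sin M ≈ 5.9629.

area ≈ 5.9629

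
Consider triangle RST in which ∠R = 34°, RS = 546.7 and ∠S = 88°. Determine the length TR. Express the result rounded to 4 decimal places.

The third angle is ∠T = 180° − ∠R − ∠S = 58.00°.
Law of sines: TR = RS·sin S/sin T ≈ 644.26.

644.2641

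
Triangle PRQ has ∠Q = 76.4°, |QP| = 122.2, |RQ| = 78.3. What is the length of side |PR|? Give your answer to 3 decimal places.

By the law of cosines, |PR|² = |RQ|² + |QP|² − 2·|RQ|·|QP|·cos Q = 16564, so |PR| ≈ 128.7.

128.701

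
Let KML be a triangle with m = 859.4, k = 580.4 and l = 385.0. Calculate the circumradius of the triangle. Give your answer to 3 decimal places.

By the law of cosines, cos K = (m² + l² − k²) / (2·m·l) ≈ 0.83104, so ∠K ≈ 33.79°.
Circumradius = k/(2 sin K) ≈ 521.74.

R ≈ 521.740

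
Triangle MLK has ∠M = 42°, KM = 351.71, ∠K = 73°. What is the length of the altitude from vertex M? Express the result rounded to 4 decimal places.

The third angle is ∠L = 180° − ∠K − ∠M = 65.00°.
Law of sines: LK = KM·sin M/sin L ≈ 259.67.
Law of sines: ML = KM·sin K/sin L ≈ 371.11.
Area = ½·KM·LK·sin K ≈ 43669.
The altitude from M has length 2·area/LK ≈ 336.34.

336.3419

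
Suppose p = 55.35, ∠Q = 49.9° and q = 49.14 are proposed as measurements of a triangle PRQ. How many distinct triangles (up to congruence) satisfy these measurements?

p·sin Q = 55.35·sin(49.9°) ≈ 42.34.
Since p sin Q < q < p (42.34 < 49.14 < 55.35), two triangles exist.

2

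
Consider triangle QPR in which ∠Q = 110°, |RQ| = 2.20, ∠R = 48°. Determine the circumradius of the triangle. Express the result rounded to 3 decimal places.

The third angle is ∠P = 180° − ∠R − ∠Q = 22.00°.
Law of sines: |PR| = |RQ|·sin Q/sin P ≈ 5.5187.
Law of sines: |QP| = |RQ|·sin R/sin P ≈ 4.3644.
Circumradius = |RQ|/(2 sin P) ≈ 2.9364.

2.936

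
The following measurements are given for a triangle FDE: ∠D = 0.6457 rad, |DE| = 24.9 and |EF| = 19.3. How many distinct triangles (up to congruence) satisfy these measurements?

|DE|·sin D = 24.9·sin(0.6457 rad) ≈ 14.98.
Since |DE| sin D < |EF| < |DE| (14.98 < 19.3 < 24.9), two triangles exist.

2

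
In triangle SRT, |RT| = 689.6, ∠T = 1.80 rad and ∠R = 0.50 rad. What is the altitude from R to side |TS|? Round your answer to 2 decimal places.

The third angle is ∠S = π − ∠R − ∠T = 0.842 rad.
Law of sines: |TS| = |RT|·sin R/sin S ≈ 443.35.
Law of sines: |SR| = |RT|·sin T/sin S ≈ 900.58.
Area = ½·|RT|·|TS|·sin T ≈ 1.4887e+05.
The altitude from R has length 2·area/|TS| ≈ 671.57.

h_R ≈ 671.57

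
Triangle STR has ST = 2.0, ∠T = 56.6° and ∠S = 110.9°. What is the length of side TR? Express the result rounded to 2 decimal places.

8.63

The third angle is ∠R = 180° − ∠S − ∠T = 12.50°.
Law of sines: TR = ST·sin S/sin R ≈ 8.6325.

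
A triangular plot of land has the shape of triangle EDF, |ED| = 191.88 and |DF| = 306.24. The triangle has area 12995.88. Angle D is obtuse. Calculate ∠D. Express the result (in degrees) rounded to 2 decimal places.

From area = ½·|ED|·|DF|·sin D, we get sin D = 2·area/(|ED|·|DF|) ≈ 0.44233.
Taking the obtuse solution, ∠D ≈ 153.75°.

153.75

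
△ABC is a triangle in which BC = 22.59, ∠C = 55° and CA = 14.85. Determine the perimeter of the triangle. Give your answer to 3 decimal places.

56.041

By the law of cosines, AB² = BC² + CA² − 2·BC·CA·cos C = 346, so AB ≈ 18.601.
Semiperimeter s = (22.59+14.85+18.601)/2 = 28.021.
Perimeter = 22.59 + 14.85 + 18.601 = 56.041.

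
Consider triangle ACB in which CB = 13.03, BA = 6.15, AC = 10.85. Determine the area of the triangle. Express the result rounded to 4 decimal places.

Semiperimeter s = (13.03 + 6.15 + 10.85)/2 = 15.015.
Heron's formula: area = √(15.015·1.985·8.865·4.165) ≈ 33.173.

33.1734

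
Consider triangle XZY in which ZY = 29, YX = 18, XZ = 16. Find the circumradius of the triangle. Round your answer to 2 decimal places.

By the law of cosines, cos X = (YX² + XZ² − ZY²) / (2·YX·XZ) ≈ -0.45313, so ∠X ≈ 116.94°.
Circumradius = ZY/(2 sin X) ≈ 16.266.

R ≈ 16.27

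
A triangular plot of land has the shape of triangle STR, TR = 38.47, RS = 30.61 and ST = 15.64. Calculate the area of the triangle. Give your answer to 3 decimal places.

227.452

Semiperimeter s = (38.47 + 30.61 + 15.64)/2 = 42.36.
Heron's formula: area = √(42.36·3.89·11.75·26.72) ≈ 227.45.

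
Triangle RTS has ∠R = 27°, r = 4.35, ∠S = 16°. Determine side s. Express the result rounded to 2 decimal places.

2.64

The third angle is ∠T = 180° − ∠S − ∠R = 137.00°.
Law of sines: s = r·sin S/sin R ≈ 2.6411.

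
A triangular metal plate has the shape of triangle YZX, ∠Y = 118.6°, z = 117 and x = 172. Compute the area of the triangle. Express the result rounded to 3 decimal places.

Area = ½·z·x·sin Y ≈ 8834.3.

area ≈ 8834.265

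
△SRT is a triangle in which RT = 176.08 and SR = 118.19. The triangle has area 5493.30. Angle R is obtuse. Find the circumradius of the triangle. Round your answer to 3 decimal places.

268.420

From area = ½·SR·RT·sin R, we get sin R = 2·area/(SR·RT) ≈ 0.52793.
Taking the obtuse solution, ∠R ≈ 148.13°.
Law of cosines then gives TS ≈ 283.41.
Circumradius = TS/(2 sin R) ≈ 268.42.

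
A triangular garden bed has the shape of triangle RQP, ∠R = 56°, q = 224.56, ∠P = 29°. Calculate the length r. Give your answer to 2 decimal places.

The third angle is ∠Q = 180° − ∠P − ∠R = 95.00°.
Law of sines: r = q·sin R/sin Q ≈ 186.88.

186.88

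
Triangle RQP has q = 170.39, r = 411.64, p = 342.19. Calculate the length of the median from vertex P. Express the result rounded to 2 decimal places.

264.51

Median from P: ½√(2·r² + 2·q² − p²) ≈ 264.51.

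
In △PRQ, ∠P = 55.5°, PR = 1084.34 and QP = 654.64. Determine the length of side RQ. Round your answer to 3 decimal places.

894.549

By the law of cosines, RQ² = QP² + PR² − 2·QP·PR·cos P = 8.0022e+05, so RQ ≈ 894.55.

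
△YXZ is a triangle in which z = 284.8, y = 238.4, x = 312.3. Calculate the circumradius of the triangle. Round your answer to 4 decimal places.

163.5618

By the law of cosines, cos Y = (x² + z² − y²) / (2·x·z) ≈ 0.68475, so ∠Y ≈ 46.78°.
Circumradius = y/(2 sin Y) ≈ 163.56.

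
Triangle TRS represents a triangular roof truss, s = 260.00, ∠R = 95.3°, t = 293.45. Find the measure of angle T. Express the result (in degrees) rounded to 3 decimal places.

By the law of cosines, r² = s² + t² − 2·s·t·cos R = 1.6781e+05, so r ≈ 409.64.
Law of cosines again: cos T = (r² + s² − t²)/(2·r·s) ≈ 0.70087, so ∠T ≈ 45.50°.

45.503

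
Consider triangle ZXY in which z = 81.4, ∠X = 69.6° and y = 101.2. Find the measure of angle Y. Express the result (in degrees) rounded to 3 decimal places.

64.068

By the law of cosines, x² = y² + z² − 2·y·z·cos X = 11125, so x ≈ 105.47.
Law of cosines again: cos Y = (z² + x² − y²)/(2·z·x) ≈ 0.43731, so ∠Y ≈ 64.07°.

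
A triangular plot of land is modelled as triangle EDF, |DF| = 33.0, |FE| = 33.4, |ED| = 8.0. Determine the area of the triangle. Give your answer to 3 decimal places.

131.668

Semiperimeter s = (33 + 33.4 + 8)/2 = 37.2.
Heron's formula: area = √(37.2·4.2·3.8·29.2) ≈ 131.67.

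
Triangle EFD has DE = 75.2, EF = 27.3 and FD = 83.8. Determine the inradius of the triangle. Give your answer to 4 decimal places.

r ≈ 10.8924

Semiperimeter s = (83.8 + 75.2 + 27.3)/2 = 93.15.
Heron's formula: area = √(93.15·9.35·17.95·65.85) ≈ 1014.6.
Inradius = area/s = 1014.6/93.15 ≈ 10.892.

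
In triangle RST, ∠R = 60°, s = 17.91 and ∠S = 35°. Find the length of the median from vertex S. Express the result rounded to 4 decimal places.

27.7351

The third angle is ∠T = 180° − ∠R − ∠S = 85.00°.
Law of sines: r = s·sin R/sin S ≈ 27.042.
Law of sines: t = s·sin T/sin S ≈ 31.106.
Median from S: ½√(2·t² + 2·r² − s²) ≈ 27.735.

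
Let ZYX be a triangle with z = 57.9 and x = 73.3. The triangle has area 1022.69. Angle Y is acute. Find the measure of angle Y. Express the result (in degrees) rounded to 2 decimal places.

From area = ½·x·z·sin Y, we get sin Y = 2·area/(x·z) ≈ 0.48194.
Taking the acute solution, ∠Y ≈ 28.81°.

∠Y ≈ 28.81°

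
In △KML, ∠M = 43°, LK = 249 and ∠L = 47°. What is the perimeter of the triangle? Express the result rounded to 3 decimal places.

881.123

The third angle is ∠K = 180° − ∠M − ∠L = 90.00°.
Law of sines: ML = LK·sin K/sin M ≈ 365.1.
Law of sines: KM = LK·sin L/sin M ≈ 267.02.
Semiperimeter s = (365.1+249+267.02)/2 = 440.56.
Perimeter = 365.1 + 249 + 267.02 = 881.12.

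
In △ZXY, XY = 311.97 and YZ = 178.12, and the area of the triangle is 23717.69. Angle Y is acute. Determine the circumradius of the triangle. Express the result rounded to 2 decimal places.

From area = ½·XY·YZ·sin Y, we get sin Y = 2·area/(XY·YZ) ≈ 0.85364.
Taking the acute solution, ∠Y ≈ 1.023 rad.
Law of cosines then gives ZX ≈ 266.77.
Circumradius = ZX/(2 sin Y) ≈ 156.25.

156.25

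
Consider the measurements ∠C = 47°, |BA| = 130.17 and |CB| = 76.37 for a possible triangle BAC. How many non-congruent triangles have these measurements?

|CB|·sin C = 76.37·sin(47°) ≈ 55.85.
Since |BA| ≥ |CB|, exactly one triangle exists.

1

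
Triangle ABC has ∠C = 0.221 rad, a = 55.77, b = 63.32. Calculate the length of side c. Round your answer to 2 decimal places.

15.13

By the law of cosines, c² = a² + b² − 2·a·b·cos C = 228.78, so c ≈ 15.125.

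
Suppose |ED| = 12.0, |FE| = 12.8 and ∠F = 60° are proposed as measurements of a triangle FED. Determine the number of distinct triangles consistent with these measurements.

2

|FE|·sin F = 12.8·sin(60°) ≈ 11.09.
Since |FE| sin F < |ED| < |FE| (11.09 < 12.0 < 12.8), two triangles exist.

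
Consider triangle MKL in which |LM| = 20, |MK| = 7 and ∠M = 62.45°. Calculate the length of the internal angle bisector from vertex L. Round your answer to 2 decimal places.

t_L ≈ 18.58

By the law of cosines, |KL|² = |LM|² + |MK|² − 2·|LM|·|MK|·cos M = 319.49, so |KL| ≈ 17.874.
Law of cosines again: cos L = (|KL|² + |LM|² − |MK|²)/(2·|KL|·|LM|) ≈ 0.93779, so ∠L ≈ 20.32°.
The bisector from L has length 2·|KL|·|LM|·cos(∠L/2)/(|KL|+|LM|) ≈ 18.582.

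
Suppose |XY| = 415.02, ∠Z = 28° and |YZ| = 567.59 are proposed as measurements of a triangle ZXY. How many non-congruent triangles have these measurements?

2

|YZ|·sin Z = 567.59·sin(28°) ≈ 266.5.
Since |YZ| sin Z < |XY| < |YZ| (266.5 < 415.02 < 567.59), two triangles exist.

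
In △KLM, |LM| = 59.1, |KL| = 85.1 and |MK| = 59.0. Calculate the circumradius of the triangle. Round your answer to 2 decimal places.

By the law of cosines, cos K = (|MK|² + |KL|² − |LM|²) / (2·|MK|·|KL|) ≈ 0.72001, so ∠K ≈ 43.94°.
Circumradius = |LM|/(2 sin K) ≈ 42.582.

42.58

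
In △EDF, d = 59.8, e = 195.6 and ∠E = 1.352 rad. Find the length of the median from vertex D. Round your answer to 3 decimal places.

Law of sines: sin D = d·sin E/e ≈ 0.29844.
Since e ≥ d, only the acute value applies: ∠D ≈ 0.303 rad.
Then ∠F = π − ∠E − ∠D ≈ 1.487 rad.
Law of sines gives f = e·sin F/sin E ≈ 199.67.
Median from D: ½√(2·f² + 2·e² − d²) ≈ 195.37.

m_D ≈ 195.369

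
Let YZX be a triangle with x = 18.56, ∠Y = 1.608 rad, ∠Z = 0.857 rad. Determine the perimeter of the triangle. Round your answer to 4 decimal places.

The third angle is ∠X = π − ∠Y − ∠Z = 0.677 rad.
Law of sines: y = x·sin Y/sin X ≈ 29.621.
Law of sines: z = x·sin Z/sin X ≈ 22.406.
Semiperimeter s = (29.621+22.406+18.56)/2 = 35.294.
Perimeter = 29.621 + 22.406 + 18.56 = 70.587.

70.5872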